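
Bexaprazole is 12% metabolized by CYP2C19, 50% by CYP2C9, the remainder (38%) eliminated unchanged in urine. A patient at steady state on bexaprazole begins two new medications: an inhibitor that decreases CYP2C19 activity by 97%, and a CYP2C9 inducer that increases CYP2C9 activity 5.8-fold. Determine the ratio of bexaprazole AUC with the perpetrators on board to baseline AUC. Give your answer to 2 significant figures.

0.30

The CYP2C19 pathway (12% of clearance) drops to 0.03× activity: 0.12 × 0.03 = 0.0036.
The CYP2C9 pathway (50% of clearance) increases to 5.8× activity: 0.5 × 5.8 = 2.9.
The remaining 38% of clearance is unaffected.
New clearance relative to baseline: 0.0036 + 2.9 + 0.38 = 3.2836.
Net AUC ratio = 1 / 3.2836 = 0.30.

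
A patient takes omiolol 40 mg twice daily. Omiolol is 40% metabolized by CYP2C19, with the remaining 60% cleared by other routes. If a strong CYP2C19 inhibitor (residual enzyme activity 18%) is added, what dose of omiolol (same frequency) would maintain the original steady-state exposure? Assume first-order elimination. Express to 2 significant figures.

27 mg

The CYP2C19 pathway (40% of clearance) falls to 0.18× activity: 0.4 × 0.18 = 0.072.
Non-CYP routes (60%) are unchanged.
Relative clearance = 0.072 + 0.6 = 0.672.
To maintain the same steady-state level, dose must scale with clearance: new dose = 40 × 0.672 = 27 mg.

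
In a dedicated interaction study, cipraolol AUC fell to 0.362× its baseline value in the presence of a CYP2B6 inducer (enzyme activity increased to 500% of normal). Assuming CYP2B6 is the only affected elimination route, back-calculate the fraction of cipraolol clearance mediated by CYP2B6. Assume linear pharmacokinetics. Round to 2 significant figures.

Let x = fm,CYP2B6. Because AUC ∝ 1/CL, relative clearance rose to 1/0.362 = 2.762.
Only the CYP2B6 route changed, so 2.762 = x·5 + (1 − x), giving x = 0.44.

0.44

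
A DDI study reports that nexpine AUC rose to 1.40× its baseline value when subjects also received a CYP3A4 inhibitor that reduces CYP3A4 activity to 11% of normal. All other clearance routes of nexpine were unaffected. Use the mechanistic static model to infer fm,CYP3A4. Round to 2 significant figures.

Write x for the fraction cleared via CYP3A4. The observed AUC change means clearance fell to 1/1.40 = 0.7143 of baseline.
Only the CYP3A4 route changed, so 0.7143 = x·0.11 + (1 − x), giving x = 0.32.

0.32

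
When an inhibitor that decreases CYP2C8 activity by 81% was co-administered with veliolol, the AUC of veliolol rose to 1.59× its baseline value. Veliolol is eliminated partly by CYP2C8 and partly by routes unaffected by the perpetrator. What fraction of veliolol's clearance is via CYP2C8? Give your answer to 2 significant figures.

Let x = fm,CYP2C8. Because AUC ∝ 1/CL, relative clearance fell to 1/1.59 = 0.6289.
Setting x·0.19 + (1 − x) = 0.6289 and solving: x = (0.6289 − 1)/(0.19 − 1) = 0.46.

0.46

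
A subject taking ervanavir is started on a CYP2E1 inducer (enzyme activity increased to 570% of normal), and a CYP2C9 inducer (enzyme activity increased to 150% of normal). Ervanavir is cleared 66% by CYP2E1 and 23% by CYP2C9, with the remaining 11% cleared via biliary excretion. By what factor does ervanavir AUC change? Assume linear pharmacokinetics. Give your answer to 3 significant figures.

0.237

The CYP2E1 pathway (66% of clearance) is boosted to 5.7× activity: 0.66 × 5.7 = 3.762.
The CYP2C9 pathway (23% of clearance) increases to 1.5× activity: 0.23 × 1.5 = 0.345.
The remaining 11% of clearance is unaffected.
New clearance relative to baseline: 3.762 + 0.345 + 0.11 = 4.217.
AUC ∝ 1/CL: fold-change = 1 / 4.217 = 0.237.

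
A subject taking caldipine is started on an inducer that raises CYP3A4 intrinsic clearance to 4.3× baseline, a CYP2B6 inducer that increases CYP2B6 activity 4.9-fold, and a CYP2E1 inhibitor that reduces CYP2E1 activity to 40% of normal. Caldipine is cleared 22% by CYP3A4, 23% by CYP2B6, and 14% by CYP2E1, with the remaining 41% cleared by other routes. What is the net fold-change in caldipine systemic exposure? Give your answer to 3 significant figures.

0.394

The CYP3A4 pathway (22% of clearance) rises to 4.3× activity: 0.22 × 4.3 = 0.946.
The CYP2B6 pathway (23% of clearance) is boosted to 4.9× activity: 0.23 × 4.9 = 1.127.
The CYP2E1 pathway (14% of clearance) falls to 0.4× activity: 0.14 × 0.4 = 0.056.
The remaining 41% of clearance is unaffected.
Relative clearance = 0.946 + 1.127 + 0.056 + 0.41 = 2.539.
Systemic exposure ∝ 1/CL: fold-change = 1 / 2.539 = 0.394.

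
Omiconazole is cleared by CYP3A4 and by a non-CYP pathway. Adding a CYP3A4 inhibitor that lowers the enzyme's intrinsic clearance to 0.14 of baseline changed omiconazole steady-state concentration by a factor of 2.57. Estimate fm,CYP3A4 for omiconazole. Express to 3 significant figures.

0.710

Write x for the fraction cleared via CYP3A4. The observed steady-state concentration change means clearance fell to 1/2.57 = 0.3891 of baseline.
Setting x·0.14 + (1 − x) = 0.3891 and solving: x = (0.3891 − 1)/(0.14 − 1) = 0.710.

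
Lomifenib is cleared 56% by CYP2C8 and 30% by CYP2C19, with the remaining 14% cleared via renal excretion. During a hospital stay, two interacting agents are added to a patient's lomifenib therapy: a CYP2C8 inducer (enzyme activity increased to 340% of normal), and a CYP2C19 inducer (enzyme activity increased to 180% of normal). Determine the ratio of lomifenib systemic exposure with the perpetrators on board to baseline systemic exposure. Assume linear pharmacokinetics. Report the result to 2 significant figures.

The CYP2C8 pathway (56% of clearance) rises to 3.4× activity: 0.56 × 3.4 = 1.904.
The CYP2C19 pathway (30% of clearance) increases to 1.8× activity: 0.3 × 1.8 = 0.54.
Non-CYP routes (14%) are unchanged.
Relative clearance = 1.904 + 0.54 + 0.14 = 2.584.
Systemic exposure ∝ 1/CL: fold-change = 1 / 2.584 = 0.39.

0.39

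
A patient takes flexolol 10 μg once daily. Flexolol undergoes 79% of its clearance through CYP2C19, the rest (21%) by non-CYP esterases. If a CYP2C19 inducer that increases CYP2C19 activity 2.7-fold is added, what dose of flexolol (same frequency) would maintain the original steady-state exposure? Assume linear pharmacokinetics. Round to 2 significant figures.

23 μg

The CYP2C19 pathway (79% of clearance) is boosted to 2.7× activity: 0.79 × 2.7 = 2.133.
The remaining 21% of clearance is unaffected.
CL_new/CL_old = 2.133 + 0.21 = 2.343.
To maintain the same steady-state level, dose must scale with clearance: new dose = 10 × 2.343 = 23 μg.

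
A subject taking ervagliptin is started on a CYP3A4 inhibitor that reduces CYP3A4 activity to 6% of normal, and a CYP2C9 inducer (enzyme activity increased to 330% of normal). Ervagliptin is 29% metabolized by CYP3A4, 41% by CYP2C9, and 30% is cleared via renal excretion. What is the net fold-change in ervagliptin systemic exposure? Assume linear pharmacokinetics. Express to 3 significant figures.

The CYP3A4 pathway (29% of clearance) is reduced to 0.06× activity: 0.29 × 0.06 = 0.0174.
The CYP2C9 pathway (41% of clearance) rises to 3.3× activity: 0.41 × 3.3 = 1.353.
The remaining 30% of clearance is unaffected.
New clearance relative to baseline: 0.0174 + 1.353 + 0.3 = 1.6704.
Because systemic exposure varies inversely with clearance, the combined effect is 1 / 1.6704 = 0.599.

0.599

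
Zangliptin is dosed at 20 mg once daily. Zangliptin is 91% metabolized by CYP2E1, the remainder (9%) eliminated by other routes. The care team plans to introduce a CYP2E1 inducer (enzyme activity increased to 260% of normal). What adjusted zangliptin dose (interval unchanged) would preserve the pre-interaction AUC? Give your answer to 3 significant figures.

49.1 mg

CYP2E1: 0.91 × 2.6 = 2.366
Other: 0.09 (unchanged)
Relative clearance = 2.366 + 0.09 = 2.456.
To maintain the same steady-state level, dose must scale with clearance: new dose = 20 × 2.456 = 49.1 mg.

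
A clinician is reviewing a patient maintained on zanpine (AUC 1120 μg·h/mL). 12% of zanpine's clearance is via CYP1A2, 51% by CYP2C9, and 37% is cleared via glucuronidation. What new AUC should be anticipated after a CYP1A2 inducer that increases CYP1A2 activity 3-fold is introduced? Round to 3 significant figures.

903 μg·h/mL

CYP1A2: 0.12 × 3 = 0.36
CYP2C9: 0.51 (unchanged)
Other: 0.37 (unchanged)
New clearance relative to baseline: 0.36 + 0.51 + 0.37 = 1.24.
New AUC = baseline ÷ relative clearance = 1120 / 1.24 = 903 μg·h/mL.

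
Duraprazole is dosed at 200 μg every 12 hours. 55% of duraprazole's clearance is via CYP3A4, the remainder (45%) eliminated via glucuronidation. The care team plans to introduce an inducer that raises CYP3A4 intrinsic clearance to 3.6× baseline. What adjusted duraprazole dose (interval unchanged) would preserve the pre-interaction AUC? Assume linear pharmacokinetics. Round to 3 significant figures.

The CYP3A4 pathway (55% of clearance) rises to 3.6× activity: 0.55 × 3.6 = 1.98.
The remaining 45% of clearance is unaffected.
Relative clearance = 1.98 + 0.45 = 2.43.
Css,avg = (dose rate)/CL, so holding Css fixed requires dose ∝ CL: 200 × 2.43 = 486 μg.

486 μg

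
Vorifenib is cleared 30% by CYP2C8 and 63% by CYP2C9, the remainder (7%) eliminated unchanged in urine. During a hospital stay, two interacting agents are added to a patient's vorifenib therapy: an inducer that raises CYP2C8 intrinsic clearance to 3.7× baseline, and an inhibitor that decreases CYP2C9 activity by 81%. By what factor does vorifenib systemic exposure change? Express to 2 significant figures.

The CYP2C8 pathway (30% of clearance) rises to 3.7× activity: 0.3 × 3.7 = 1.11.
The CYP2C9 pathway (63% of clearance) is reduced to 0.19× activity: 0.63 × 0.19 = 0.1197.
Non-CYP routes (7%) are unchanged.
Relative clearance = 1.11 + 0.1197 + 0.07 = 1.2997.
Systemic exposure ∝ 1/CL: fold-change = 1 / 1.2997 = 0.77.

0.77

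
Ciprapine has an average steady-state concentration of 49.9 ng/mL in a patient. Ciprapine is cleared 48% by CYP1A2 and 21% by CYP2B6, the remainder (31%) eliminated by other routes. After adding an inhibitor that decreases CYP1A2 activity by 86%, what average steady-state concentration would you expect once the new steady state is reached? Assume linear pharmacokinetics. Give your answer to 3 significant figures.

85.0 ng/mL

CYP1A2: 0.48 × 0.14 = 0.0672
CYP2B6: 0.21 (unchanged)
Other: 0.31 (unchanged)
Relative clearance = 0.0672 + 0.21 + 0.31 = 0.5872.
With dosing unchanged, average steady-state concentration scales as 1/CL: 49.9 / 0.5872 = 85.0 ng/mL.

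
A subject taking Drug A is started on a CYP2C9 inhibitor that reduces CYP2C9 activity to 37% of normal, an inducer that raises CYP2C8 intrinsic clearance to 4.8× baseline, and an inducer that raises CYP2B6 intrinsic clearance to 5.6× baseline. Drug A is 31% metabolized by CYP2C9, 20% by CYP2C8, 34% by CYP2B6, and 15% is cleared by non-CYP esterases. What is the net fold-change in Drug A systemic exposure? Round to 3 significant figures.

CYP2C9: 0.31 × 0.37 = 0.1147
CYP2C8: 0.2 × 4.8 = 0.96
CYP2B6: 0.34 × 5.6 = 1.904
Other: 0.15 (unchanged)
Relative clearance = 0.1147 + 0.96 + 1.904 + 0.15 = 3.1287.
Because systemic exposure varies inversely with clearance, the combined effect is 1 / 3.1287 = 0.320.

0.320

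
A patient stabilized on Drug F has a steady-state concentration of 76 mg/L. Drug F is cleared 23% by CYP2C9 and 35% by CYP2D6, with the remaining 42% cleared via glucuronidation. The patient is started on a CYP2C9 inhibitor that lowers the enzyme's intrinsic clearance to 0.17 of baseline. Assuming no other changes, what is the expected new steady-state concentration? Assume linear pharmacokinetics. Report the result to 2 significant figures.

The CYP2C9 pathway (23% of clearance) is reduced to 0.17× activity: 0.23 × 0.17 = 0.0391.
CYP2D6 (35%) and the residual 42% are unaffected.
Relative clearance = 0.0391 + 0.35 + 0.42 = 0.8091.
New steady-state concentration = baseline ÷ relative clearance = 76 / 0.8091 = 94 mg/L.

94 mg/L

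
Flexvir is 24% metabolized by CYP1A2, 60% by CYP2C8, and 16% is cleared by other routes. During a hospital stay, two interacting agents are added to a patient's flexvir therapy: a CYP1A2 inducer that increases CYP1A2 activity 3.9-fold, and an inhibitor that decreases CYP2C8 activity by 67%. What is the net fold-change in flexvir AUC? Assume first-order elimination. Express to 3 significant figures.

The CYP1A2 pathway (24% of clearance) rises to 3.9× activity: 0.24 × 3.9 = 0.936.
The CYP2C8 pathway (60% of clearance) drops to 0.33× activity: 0.6 × 0.33 = 0.198.
Non-CYP routes (16%) are unchanged.
Relative clearance = 0.936 + 0.198 + 0.16 = 1.294.
AUC ∝ 1/CL: fold-change = 1 / 1.294 = 0.773.

0.773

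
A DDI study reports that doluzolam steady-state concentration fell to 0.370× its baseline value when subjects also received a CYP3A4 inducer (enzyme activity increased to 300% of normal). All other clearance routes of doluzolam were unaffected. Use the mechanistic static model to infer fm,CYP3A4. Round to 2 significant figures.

0.85

Call the CYP3A4 fraction fm. After the interaction, CL_new/CL_old = fm × 3 + (1 − fm).
Steady-state concentration ratio = 1 / (new CL fraction), so new CL fraction = 1 / 0.370 = 2.703.
fm × 3 + 1 − fm = 2.703  ⇒  fm × (3 − 1) = 1.703  ⇒  fm = 0.85.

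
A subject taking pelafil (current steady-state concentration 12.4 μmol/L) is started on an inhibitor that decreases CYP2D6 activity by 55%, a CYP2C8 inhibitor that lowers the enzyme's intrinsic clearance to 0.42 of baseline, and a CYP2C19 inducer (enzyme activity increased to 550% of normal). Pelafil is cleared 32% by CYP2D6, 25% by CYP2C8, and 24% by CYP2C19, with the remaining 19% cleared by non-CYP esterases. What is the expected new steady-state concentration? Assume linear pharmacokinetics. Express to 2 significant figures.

CYP2D6: 0.32 × 0.45 = 0.144
CYP2C8: 0.25 × 0.42 = 0.105
CYP2C19: 0.24 × 5.5 = 1.32
Other: 0.19 (unchanged)
Relative clearance = 0.144 + 0.105 + 1.32 + 0.19 = 1.759.
Dividing the baseline by the relative clearance: 12.4 / 1.759 = 7.0 μmol/L.

7.0 μmol/L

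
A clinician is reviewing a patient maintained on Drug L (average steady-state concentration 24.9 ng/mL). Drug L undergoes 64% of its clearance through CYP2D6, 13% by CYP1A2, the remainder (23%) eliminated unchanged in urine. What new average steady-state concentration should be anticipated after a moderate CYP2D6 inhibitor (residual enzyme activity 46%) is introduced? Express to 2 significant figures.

38 ng/mL

CYP2D6: 0.64 × 0.46 = 0.2944
CYP1A2: 0.13 (unchanged)
Other: 0.23 (unchanged)
Relative clearance = 0.2944 + 0.13 + 0.23 = 0.6544.
Average steady-state concentration ∝ 1/CL, so new value = 24.9 / 0.6544 = 38 ng/mL.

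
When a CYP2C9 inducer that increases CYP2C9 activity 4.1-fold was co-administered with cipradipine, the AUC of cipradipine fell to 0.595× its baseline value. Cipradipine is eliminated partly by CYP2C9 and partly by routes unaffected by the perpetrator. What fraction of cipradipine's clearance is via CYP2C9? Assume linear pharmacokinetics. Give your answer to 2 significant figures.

Let x = fm,CYP2C9. Because AUC ∝ 1/CL, relative clearance rose to 1/0.595 = 1.681.
Setting x·4.1 + (1 − x) = 1.681 and solving: x = (1.681 − 1)/(4.1 − 1) = 0.22.

0.22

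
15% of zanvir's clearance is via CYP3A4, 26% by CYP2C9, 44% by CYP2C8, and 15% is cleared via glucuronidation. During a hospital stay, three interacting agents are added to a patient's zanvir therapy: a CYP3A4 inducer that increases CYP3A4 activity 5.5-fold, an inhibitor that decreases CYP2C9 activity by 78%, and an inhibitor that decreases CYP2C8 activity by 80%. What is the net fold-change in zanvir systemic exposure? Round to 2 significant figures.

The CYP3A4 pathway (15% of clearance) rises to 5.5× activity: 0.15 × 5.5 = 0.825.
The CYP2C9 pathway (26% of clearance) is reduced to 0.22× activity: 0.26 × 0.22 = 0.0572.
The CYP2C8 pathway (44% of clearance) drops to 0.2× activity: 0.44 × 0.2 = 0.088.
Non-CYP routes (15%) are unchanged.
New clearance relative to baseline: 0.825 + 0.0572 + 0.088 + 0.15 = 1.1202.
Systemic exposure ∝ 1/CL: fold-change = 1 / 1.1202 = 0.89.

0.89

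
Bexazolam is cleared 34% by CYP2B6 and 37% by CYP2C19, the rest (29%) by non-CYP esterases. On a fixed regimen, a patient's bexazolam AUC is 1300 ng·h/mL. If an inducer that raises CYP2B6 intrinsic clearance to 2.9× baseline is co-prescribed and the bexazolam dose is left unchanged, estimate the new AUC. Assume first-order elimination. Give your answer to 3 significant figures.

The CYP2B6 pathway (34% of clearance) is boosted to 2.9× activity: 0.34 × 2.9 = 0.986.
CYP2C19 (37%) and the residual 29% are unaffected.
Relative clearance = 0.986 + 0.37 + 0.29 = 1.646.
New AUC = baseline ÷ relative clearance = 1300 / 1.646 = 790 ng·h/mL.

790 ng·h/mL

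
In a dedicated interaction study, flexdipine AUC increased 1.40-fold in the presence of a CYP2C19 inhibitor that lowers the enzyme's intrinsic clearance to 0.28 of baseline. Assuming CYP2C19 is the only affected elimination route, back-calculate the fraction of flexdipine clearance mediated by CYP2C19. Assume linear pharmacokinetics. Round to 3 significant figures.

0.397

Call the CYP2C19 fraction fm. After the interaction, CL_new/CL_old = fm × 0.28 + (1 − fm).
AUC ratio = 1 / (new CL fraction), so new CL fraction = 1 / 1.40 = 0.7143.
fm × 0.28 + 1 − fm = 0.7143  ⇒  fm × (0.28 − 1) = −0.2857  ⇒  fm = 0.397.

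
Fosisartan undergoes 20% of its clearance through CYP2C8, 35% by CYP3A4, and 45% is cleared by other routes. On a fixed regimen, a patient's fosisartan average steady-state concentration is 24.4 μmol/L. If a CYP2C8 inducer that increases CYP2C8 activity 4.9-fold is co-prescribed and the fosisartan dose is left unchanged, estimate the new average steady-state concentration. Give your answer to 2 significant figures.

14 μmol/L

CYP2C8: 0.2 × 4.9 = 0.98
CYP3A4: 0.35 (unchanged)
Other: 0.45 (unchanged)
Relative clearance = 0.98 + 0.35 + 0.45 = 1.78.
With dosing unchanged, average steady-state concentration scales as 1/CL: 24.4 / 1.78 = 14 μmol/L.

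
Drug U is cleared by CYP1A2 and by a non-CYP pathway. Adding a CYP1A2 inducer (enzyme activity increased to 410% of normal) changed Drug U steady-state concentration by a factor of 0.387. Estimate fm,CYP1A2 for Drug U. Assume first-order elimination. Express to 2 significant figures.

0.51

Let fm be the CYP1A2 fraction. New clearance relative to baseline = fm × 4.1 + (1 − fm).
Steady-state concentration ratio = 1 / (new CL fraction), so new CL fraction = 1 / 0.387 = 2.584.
fm × 4.1 + 1 − fm = 2.584  ⇒  fm × (4.1 − 1) = 1.584  ⇒  fm = 0.51.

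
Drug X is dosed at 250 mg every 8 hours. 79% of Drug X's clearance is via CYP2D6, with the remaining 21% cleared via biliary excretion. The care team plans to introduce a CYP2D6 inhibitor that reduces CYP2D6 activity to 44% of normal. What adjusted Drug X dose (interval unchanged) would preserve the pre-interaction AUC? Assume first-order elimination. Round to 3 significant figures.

The CYP2D6 pathway (79% of clearance) falls to 0.44× activity: 0.79 × 0.44 = 0.3476.
Non-CYP routes (21%) are unchanged.
Relative clearance = 0.3476 + 0.21 = 0.5576.
To maintain the same steady-state level, dose must scale with clearance: new dose = 250 × 0.5576 = 139 mg.

139 mg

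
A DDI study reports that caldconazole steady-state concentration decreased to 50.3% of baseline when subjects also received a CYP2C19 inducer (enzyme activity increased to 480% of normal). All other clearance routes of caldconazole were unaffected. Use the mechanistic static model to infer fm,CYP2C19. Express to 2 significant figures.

Call the CYP2C19 fraction fm. After the interaction, CL_new/CL_old = fm × 4.8 + (1 − fm).
Steady-state concentration ratio = 1 / (new CL fraction), so new CL fraction = 1 / 0.503 = 1.988.
fm × 4.8 + 1 − fm = 1.988  ⇒  fm × (4.8 − 1) = 0.9881  ⇒  fm = 0.26.

0.26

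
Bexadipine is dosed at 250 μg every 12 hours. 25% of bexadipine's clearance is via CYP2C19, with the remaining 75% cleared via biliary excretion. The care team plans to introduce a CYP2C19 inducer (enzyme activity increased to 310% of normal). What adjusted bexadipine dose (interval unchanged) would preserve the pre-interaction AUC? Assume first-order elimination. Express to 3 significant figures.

CYP2C19: 0.25 × 3.1 = 0.775
Other: 0.75 (unchanged)
New clearance relative to baseline: 0.775 + 0.75 = 1.525.
Exposure is unchanged when dose changes in proportion to clearance. New dose = 250 μg × 1.525 = 381 μg.

381 μg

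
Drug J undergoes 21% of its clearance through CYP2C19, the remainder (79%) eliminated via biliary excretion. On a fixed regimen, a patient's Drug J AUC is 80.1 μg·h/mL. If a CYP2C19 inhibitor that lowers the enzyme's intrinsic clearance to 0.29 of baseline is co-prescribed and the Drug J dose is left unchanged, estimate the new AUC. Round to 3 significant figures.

The CYP2C19 pathway (21% of clearance) drops to 0.29× activity: 0.21 × 0.29 = 0.0609.
Non-CYP routes (79%) are unchanged.
Relative clearance = 0.0609 + 0.79 = 0.8509.
With dosing unchanged, AUC scales as 1/CL: 80.1 / 0.8509 = 94.1 μg·h/mL.

94.1 μg·h/mL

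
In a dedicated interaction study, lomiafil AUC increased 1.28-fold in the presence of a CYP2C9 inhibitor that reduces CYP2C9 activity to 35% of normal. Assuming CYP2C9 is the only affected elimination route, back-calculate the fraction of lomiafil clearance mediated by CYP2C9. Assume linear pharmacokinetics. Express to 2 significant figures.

CL'/CL = 1 / 1.28 = 0.7812
0.35·fm + (1 − fm) = 0.7812
fm = (0.7812 − 1) / (0.35 − 1) = 0.34

0.34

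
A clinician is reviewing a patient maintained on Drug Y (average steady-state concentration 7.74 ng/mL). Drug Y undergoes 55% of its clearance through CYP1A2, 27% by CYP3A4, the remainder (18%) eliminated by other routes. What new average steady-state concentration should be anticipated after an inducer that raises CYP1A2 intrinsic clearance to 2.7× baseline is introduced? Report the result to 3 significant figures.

CYP1A2: 0.55 × 2.7 = 1.485
CYP3A4: 0.27 (unchanged)
Other: 0.18 (unchanged)
CL_new/CL_old = 1.485 + 0.27 + 0.18 = 1.935.
With dosing unchanged, average steady-state concentration scales as 1/CL: 7.74 / 1.935 = 4.00 ng/mL.

4.00 ng/mL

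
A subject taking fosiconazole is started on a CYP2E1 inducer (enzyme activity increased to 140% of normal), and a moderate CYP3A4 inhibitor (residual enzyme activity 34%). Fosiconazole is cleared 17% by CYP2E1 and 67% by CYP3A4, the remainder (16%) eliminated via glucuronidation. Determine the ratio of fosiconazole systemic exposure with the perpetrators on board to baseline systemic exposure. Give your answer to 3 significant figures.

The CYP2E1 pathway (17% of clearance) increases to 1.4× activity: 0.17 × 1.4 = 0.238.
The CYP3A4 pathway (67% of clearance) drops to 0.34× activity: 0.67 × 0.34 = 0.2278.
Non-CYP routes (16%) are unchanged.
Relative clearance = 0.238 + 0.2278 + 0.16 = 0.6258.
Because systemic exposure varies inversely with clearance, the combined effect is 1 / 0.6258 = 1.60.

1.60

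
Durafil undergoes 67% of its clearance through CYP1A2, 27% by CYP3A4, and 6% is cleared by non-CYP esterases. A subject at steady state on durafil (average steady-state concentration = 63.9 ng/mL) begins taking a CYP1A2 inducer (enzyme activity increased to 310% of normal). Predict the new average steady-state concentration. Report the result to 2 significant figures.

27 ng/mL

CYP1A2: 0.67 × 3.1 = 2.077
CYP3A4: 0.27 (unchanged)
Other: 0.06 (unchanged)
Relative clearance = 2.077 + 0.27 + 0.06 = 2.407.
Average steady-state concentration ∝ 1/CL, so new value = 63.9 / 2.407 = 27 ng/mL.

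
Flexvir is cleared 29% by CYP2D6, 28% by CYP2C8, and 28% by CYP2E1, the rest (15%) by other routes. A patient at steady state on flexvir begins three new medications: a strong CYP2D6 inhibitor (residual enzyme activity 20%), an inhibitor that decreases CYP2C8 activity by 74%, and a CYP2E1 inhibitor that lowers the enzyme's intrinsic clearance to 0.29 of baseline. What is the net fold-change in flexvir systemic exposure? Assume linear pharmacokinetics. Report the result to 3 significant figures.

2.76

The CYP2D6 pathway (29% of clearance) falls to 0.2× activity: 0.29 × 0.2 = 0.058.
The CYP2C8 pathway (28% of clearance) is reduced to 0.26× activity: 0.28 × 0.26 = 0.0728.
The CYP2E1 pathway (28% of clearance) falls to 0.29× activity: 0.28 × 0.29 = 0.0812.
The remaining 15% of clearance is unaffected.
CL_new/CL_old = 0.058 + 0.0728 + 0.0812 + 0.15 = 0.362.
Systemic exposure ∝ 1/CL: fold-change = 1 / 0.362 = 2.76.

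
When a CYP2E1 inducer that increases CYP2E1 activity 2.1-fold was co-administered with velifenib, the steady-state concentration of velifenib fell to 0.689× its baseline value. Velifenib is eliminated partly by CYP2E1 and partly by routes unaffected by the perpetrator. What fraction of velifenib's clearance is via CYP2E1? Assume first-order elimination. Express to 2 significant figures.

0.41

Let fm be the CYP2E1 fraction. New clearance relative to baseline = fm × 2.1 + (1 − fm).
Steady-state concentration ratio = 1 / (new CL fraction), so new CL fraction = 1 / 0.689 = 1.451.
fm × 2.1 + 1 − fm = 1.451  ⇒  fm × (2.1 − 1) = 0.4514  ⇒  fm = 0.41.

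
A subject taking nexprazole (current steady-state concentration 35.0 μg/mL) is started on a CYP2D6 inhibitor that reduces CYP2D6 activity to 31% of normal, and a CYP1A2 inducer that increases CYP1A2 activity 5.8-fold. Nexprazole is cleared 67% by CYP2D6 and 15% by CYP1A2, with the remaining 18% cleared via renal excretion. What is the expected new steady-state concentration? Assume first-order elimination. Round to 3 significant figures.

27.8 μg/mL

CYP2D6: 0.67 × 0.31 = 0.2077
CYP1A2: 0.15 × 5.8 = 0.87
Other: 0.18 (unchanged)
Relative clearance = 0.2077 + 0.87 + 0.18 = 1.2577.
Dividing the baseline by the relative clearance: 35.0 / 1.2577 = 27.8 μg/mL.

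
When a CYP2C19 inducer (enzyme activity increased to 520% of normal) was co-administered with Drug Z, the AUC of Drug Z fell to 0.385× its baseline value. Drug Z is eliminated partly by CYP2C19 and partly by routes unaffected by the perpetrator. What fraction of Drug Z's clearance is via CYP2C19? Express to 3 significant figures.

0.380

CL'/CL = 1 / 0.385 = 2.597
5.2·fm + (1 − fm) = 2.597
fm = (2.597 − 1) / (5.2 − 1) = 0.380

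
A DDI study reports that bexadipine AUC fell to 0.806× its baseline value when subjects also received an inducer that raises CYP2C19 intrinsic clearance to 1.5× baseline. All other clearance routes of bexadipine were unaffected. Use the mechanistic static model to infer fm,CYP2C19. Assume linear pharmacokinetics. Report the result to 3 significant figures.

0.481

Call the CYP2C19 fraction fm. After the interaction, CL_new/CL_old = fm × 1.5 + (1 − fm).
AUC ratio = 1 / (new CL fraction), so new CL fraction = 1 / 0.806 = 1.241.
fm × 1.5 + 1 − fm = 1.241  ⇒  fm × (1.5 − 1) = 0.2407  ⇒  fm = 0.481.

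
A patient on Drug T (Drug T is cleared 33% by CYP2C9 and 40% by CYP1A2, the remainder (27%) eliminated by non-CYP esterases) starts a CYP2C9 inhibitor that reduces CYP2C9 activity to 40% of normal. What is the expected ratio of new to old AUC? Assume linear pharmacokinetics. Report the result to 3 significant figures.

1.25

The CYP2C9 pathway (33% of clearance) drops to 0.4× activity: 0.33 × 0.4 = 0.132.
CYP1A2 (40%) and the residual 27% are unaffected.
CL_new/CL_old = 0.132 + 0.4 + 0.27 = 0.802.
Since AUC ∝ 1/CL, the ratio is 1 / 0.802 = 1.25.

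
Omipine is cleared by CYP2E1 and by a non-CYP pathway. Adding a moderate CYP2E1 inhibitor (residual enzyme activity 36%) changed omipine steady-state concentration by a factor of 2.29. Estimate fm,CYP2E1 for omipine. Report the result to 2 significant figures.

Let fm be the CYP2E1 fraction. New clearance relative to baseline = fm × 0.36 + (1 − fm).
Steady-state concentration ratio = 1 / (new CL fraction), so new CL fraction = 1 / 2.29 = 0.4367.
fm × 0.36 + 1 − fm = 0.4367  ⇒  fm × (0.36 − 1) = −0.5633  ⇒  fm = 0.88.

0.88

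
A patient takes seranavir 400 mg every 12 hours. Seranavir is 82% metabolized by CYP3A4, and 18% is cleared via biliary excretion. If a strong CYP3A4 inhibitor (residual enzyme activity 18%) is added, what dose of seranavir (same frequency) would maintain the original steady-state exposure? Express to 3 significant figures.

131 mg

The CYP3A4 pathway (82% of clearance) falls to 0.18× activity: 0.82 × 0.18 = 0.1476.
Non-CYP routes (18%) are unchanged.
CL_new/CL_old = 0.1476 + 0.18 = 0.3276.
Css,avg = (dose rate)/CL, so holding Css fixed requires dose ∝ CL: 400 × 0.3276 = 131 mg.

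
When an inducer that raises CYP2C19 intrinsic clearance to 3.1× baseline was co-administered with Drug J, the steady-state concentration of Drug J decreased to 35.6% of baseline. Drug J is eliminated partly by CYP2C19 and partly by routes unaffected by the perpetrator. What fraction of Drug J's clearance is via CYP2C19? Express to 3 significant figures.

0.861

Write x for the fraction cleared via CYP2C19. The observed steady-state concentration change means clearance rose to 1/0.356 = 2.809 of baseline.
Setting x·3.1 + (1 − x) = 2.809 and solving: x = (2.809 − 1)/(3.1 − 1) = 0.861.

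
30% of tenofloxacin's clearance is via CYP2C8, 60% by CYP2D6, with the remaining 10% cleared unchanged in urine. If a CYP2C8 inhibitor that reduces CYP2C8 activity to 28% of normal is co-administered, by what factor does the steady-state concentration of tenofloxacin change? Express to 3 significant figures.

1.28

The CYP2C8 pathway (30% of clearance) falls to 0.28× activity: 0.3 × 0.28 = 0.084.
CYP2D6 (60%) and the residual 10% are unaffected.
CL_new/CL_old = 0.084 + 0.6 + 0.1 = 0.784.
Steady-state concentration is inversely proportional to clearance, so the fold-change is 1 / 0.784 = 1.28.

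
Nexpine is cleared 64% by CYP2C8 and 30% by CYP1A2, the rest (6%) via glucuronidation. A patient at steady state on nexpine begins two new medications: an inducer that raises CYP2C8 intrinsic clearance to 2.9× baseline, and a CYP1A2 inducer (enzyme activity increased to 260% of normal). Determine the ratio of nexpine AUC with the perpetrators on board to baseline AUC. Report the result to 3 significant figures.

0.371

The CYP2C8 pathway (64% of clearance) increases to 2.9× activity: 0.64 × 2.9 = 1.856.
The CYP1A2 pathway (30% of clearance) increases to 2.6× activity: 0.3 × 2.6 = 0.78.
Non-CYP routes (6%) are unchanged.
New clearance relative to baseline: 1.856 + 0.78 + 0.06 = 2.696.
Net AUC ratio = 1 / 2.696 = 0.371.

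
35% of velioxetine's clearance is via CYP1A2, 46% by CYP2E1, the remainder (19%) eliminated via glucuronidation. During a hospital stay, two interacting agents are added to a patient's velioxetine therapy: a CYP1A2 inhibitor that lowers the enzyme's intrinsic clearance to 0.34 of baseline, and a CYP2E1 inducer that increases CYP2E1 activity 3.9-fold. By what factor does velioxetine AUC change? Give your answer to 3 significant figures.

The CYP1A2 pathway (35% of clearance) is reduced to 0.34× activity: 0.35 × 0.34 = 0.119.
The CYP2E1 pathway (46% of clearance) increases to 3.9× activity: 0.46 × 3.9 = 1.794.
The remaining 19% of clearance is unaffected.
Relative clearance = 0.119 + 1.794 + 0.19 = 2.103.
Because AUC varies inversely with clearance, the combined effect is 1 / 2.103 = 0.476.

0.476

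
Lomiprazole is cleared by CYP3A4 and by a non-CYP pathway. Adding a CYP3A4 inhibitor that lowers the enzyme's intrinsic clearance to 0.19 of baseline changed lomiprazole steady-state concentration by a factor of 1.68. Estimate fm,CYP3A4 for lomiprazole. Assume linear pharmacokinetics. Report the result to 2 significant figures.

0.50

CL'/CL = 1 / 1.68 = 0.5952
0.19·fm + (1 − fm) = 0.5952
fm = (0.5952 − 1) / (0.19 − 1) = 0.50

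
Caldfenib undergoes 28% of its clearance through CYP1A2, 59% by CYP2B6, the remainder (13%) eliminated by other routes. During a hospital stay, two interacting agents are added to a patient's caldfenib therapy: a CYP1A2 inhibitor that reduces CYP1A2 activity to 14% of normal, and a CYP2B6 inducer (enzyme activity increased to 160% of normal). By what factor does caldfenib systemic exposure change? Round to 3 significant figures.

0.898

The CYP1A2 pathway (28% of clearance) drops to 0.14× activity: 0.28 × 0.14 = 0.0392.
The CYP2B6 pathway (59% of clearance) rises to 1.6× activity: 0.59 × 1.6 = 0.944.
Non-CYP routes (13%) are unchanged.
CL_new/CL_old = 0.0392 + 0.944 + 0.13 = 1.1132.
Systemic exposure ∝ 1/CL: fold-change = 1 / 1.1132 = 0.898.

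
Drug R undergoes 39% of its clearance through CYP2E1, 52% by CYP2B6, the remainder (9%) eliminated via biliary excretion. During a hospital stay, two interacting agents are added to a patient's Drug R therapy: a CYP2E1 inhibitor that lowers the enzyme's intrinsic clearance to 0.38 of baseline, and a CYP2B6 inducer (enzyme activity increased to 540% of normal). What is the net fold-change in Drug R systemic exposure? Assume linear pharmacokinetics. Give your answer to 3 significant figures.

CYP2E1: 0.39 × 0.38 = 0.1482
CYP2B6: 0.52 × 5.4 = 2.808
Other: 0.09 (unchanged)
CL_new/CL_old = 0.1482 + 2.808 + 0.09 = 3.0462.
Net systemic exposure ratio = 1 / 3.0462 = 0.328.

0.328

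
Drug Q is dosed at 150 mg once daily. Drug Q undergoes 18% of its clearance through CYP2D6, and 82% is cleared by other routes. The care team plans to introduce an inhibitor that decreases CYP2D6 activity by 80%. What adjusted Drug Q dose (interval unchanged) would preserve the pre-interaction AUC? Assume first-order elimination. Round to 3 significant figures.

128 mg

The CYP2D6 pathway (18% of clearance) is reduced to 0.2× activity: 0.18 × 0.2 = 0.036.
Non-CYP routes (82%) are unchanged.
New clearance relative to baseline: 0.036 + 0.82 = 0.856.
To maintain the same steady-state level, dose must scale with clearance: new dose = 150 × 0.856 = 128 mg.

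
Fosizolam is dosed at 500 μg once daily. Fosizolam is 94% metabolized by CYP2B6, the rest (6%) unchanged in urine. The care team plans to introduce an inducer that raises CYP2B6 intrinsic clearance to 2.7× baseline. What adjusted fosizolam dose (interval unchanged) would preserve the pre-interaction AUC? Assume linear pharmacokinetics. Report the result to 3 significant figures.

1.30 × 10³ μg

CYP2B6: 0.94 × 2.7 = 2.538
Other: 0.06 (unchanged)
Relative clearance = 2.538 + 0.06 = 2.598.
Css,avg = (dose rate)/CL, so holding Css fixed requires dose ∝ CL: 500 × 2.598 = 1.30 × 10³ μg.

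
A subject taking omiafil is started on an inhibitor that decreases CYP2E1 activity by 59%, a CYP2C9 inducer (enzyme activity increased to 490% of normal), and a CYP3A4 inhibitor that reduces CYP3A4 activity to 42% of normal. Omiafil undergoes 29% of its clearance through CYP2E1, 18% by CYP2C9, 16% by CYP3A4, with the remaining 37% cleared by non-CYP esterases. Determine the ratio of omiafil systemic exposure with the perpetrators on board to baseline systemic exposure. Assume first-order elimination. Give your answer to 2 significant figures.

CYP2E1: 0.29 × 0.41 = 0.1189
CYP2C9: 0.18 × 4.9 = 0.882
CYP3A4: 0.16 × 0.42 = 0.0672
Other: 0.37 (unchanged)
Relative clearance = 0.1189 + 0.882 + 0.0672 + 0.37 = 1.4381.
Because systemic exposure varies inversely with clearance, the combined effect is 1 / 1.4381 = 0.70.

0.70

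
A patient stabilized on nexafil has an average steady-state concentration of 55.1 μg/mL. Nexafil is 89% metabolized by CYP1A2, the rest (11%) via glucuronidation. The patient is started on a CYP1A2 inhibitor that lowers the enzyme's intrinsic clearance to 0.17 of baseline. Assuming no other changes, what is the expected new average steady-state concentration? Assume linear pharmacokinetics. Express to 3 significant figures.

CYP1A2: 0.89 × 0.17 = 0.1513
Other: 0.11 (unchanged)
Relative clearance = 0.1513 + 0.11 = 0.2613.
With dosing unchanged, average steady-state concentration scales as 1/CL: 55.1 / 0.2613 = 211 μg/mL.

211 μg/mL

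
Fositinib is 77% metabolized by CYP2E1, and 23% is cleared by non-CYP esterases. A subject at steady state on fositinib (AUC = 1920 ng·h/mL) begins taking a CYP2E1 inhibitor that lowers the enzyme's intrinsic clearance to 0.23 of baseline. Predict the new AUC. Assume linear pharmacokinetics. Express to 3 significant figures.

The CYP2E1 pathway (77% of clearance) is reduced to 0.23× activity: 0.77 × 0.23 = 0.1771.
Non-CYP routes (23%) are unchanged.
CL_new/CL_old = 0.1771 + 0.23 = 0.4071.
With dosing unchanged, AUC scales as 1/CL: 1920 / 0.4071 = 4.72 × 10³ ng·h/mL.

4.72 × 10³ ng·h/mL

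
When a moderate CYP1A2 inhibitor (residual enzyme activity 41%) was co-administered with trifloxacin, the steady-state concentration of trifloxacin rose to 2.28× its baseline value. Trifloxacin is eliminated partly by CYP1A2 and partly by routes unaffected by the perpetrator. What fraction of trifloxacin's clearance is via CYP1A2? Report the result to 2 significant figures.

0.95

Write x for the fraction cleared via CYP1A2. The observed steady-state concentration change means clearance fell to 1/2.28 = 0.4386 of baseline.
Setting x·0.41 + (1 − x) = 0.4386 and solving: x = (0.4386 − 1)/(0.41 − 1) = 0.95.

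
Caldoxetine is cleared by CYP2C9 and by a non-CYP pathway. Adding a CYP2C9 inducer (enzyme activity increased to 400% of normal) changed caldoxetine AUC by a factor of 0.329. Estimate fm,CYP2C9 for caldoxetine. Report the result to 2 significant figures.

0.68

Let x = fm,CYP2C9. Because AUC ∝ 1/CL, relative clearance rose to 1/0.329 = 3.04.
Only the CYP2C9 route changed, so 3.04 = x·4 + (1 − x), giving x = 0.68.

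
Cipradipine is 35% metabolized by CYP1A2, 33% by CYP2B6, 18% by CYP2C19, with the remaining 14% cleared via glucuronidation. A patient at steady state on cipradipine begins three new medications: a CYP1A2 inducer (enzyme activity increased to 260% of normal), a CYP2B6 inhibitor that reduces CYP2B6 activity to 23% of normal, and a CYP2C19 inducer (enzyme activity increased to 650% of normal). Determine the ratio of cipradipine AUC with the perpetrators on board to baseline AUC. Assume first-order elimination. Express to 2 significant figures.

0.44

The CYP1A2 pathway (35% of clearance) increases to 2.6× activity: 0.35 × 2.6 = 0.91.
The CYP2B6 pathway (33% of clearance) falls to 0.23× activity: 0.33 × 0.23 = 0.0759.
The CYP2C19 pathway (18% of clearance) increases to 6.5× activity: 0.18 × 6.5 = 1.17.
The remaining 14% of clearance is unaffected.
CL_new/CL_old = 0.91 + 0.0759 + 1.17 + 0.14 = 2.2959.
Net AUC ratio = 1 / 2.2959 = 0.44.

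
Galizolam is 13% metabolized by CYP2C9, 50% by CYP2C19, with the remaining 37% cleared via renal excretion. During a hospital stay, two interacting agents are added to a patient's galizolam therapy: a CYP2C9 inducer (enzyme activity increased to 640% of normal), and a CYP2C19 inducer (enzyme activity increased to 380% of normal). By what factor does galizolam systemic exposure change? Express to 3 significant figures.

0.322

CYP2C9: 0.13 × 6.4 = 0.832
CYP2C19: 0.5 × 3.8 = 1.9
Other: 0.37 (unchanged)
Relative clearance = 0.832 + 1.9 + 0.37 = 3.102.
Because systemic exposure varies inversely with clearance, the combined effect is 1 / 3.102 = 0.322.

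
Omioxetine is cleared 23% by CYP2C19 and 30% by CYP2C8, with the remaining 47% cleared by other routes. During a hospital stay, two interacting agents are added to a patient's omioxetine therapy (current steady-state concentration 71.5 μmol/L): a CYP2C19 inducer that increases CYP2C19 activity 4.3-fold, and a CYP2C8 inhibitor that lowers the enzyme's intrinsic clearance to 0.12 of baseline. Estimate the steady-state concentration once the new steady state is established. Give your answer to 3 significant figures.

CYP2C19: 0.23 × 4.3 = 0.989
CYP2C8: 0.3 × 0.12 = 0.036
Other: 0.47 (unchanged)
New clearance relative to baseline: 0.989 + 0.036 + 0.47 = 1.495.
Dividing the baseline by the relative clearance: 71.5 / 1.495 = 47.8 μmol/L.

47.8 μmol/L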